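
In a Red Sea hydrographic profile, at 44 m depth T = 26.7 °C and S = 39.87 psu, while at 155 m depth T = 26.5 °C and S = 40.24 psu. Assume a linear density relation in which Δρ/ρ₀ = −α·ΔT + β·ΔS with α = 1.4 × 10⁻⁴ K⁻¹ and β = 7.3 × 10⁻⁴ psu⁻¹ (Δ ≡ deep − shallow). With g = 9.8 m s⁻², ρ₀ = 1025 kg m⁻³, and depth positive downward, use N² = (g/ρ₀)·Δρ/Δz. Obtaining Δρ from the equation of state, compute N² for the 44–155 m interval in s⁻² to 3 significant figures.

2.63 × 10⁻⁵ s⁻²

ΔT = -0.2 K, ΔS = +0.37 psu (deep − shallow).
Δρ/ρ₀ = −αΔT + βΔS = 2.80 × 10⁻⁵ + 2.701 × 10⁻⁴ = 2.981 × 10⁻⁴, so Δρ ≈ 0.3056 kg m⁻³.
N² = (g/ρ₀)·Δρ/Δz = g·(Δρ/ρ₀)/Δz = 9.8 × 2.981 × 10⁻⁴ / 111 = 2.6319 × 10⁻⁵ s⁻² ≈ 2.63 × 10⁻⁵ s⁻².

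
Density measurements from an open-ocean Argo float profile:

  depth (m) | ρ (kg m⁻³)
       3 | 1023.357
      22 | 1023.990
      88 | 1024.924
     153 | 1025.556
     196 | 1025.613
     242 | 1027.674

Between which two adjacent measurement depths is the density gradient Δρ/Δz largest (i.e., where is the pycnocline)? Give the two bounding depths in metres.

Compute the density gradient over each adjacent pair:
  3–22 m: Δρ/Δz = 0.633/19 = 0.033 kg m⁻⁴
  22–88 m: Δρ/Δz = 0.934/66 = 0.014 kg m⁻⁴
  88–153 m: Δρ/Δz = 0.632/65 = 9.7 × 10⁻³ kg m⁻⁴
  153–196 m: Δρ/Δz = 0.057/43 = 1.3 × 10⁻³ kg m⁻⁴
  196–242 m: Δρ/Δz = 2.061/46 = 0.045 kg m⁻⁴
The largest gradient is in the 196–242 m interval — the pycnocline.

196–242 m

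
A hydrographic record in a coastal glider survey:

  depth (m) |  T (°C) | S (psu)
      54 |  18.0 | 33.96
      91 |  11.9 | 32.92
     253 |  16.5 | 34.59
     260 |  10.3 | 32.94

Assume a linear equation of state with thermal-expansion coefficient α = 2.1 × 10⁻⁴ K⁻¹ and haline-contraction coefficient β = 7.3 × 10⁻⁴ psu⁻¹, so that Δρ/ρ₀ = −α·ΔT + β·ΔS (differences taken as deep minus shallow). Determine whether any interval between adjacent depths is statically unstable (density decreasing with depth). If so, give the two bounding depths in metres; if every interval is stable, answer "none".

none

Evaluate Δρ/ρ₀ = −αΔT + βΔS across each adjacent pair:
  54–91 m: −αΔT+βΔS = −(2.1 × 10⁻⁴)(-6.1)+(7.3 × 10⁻⁴)(-1.04) = 5.2 × 10⁻⁴ → stable
  91–253 m: −αΔT+βΔS = −(2.1 × 10⁻⁴)(+4.6)+(7.3 × 10⁻⁴)(+1.67) = 2.5 × 10⁻⁴ → stable
  253–260 m: −αΔT+βΔS = −(2.1 × 10⁻⁴)(-6.2)+(7.3 × 10⁻⁴)(-1.65) = 9.8 × 10⁻⁵ → stable
Every interval has Δρ > 0: the column is stably stratified throughout.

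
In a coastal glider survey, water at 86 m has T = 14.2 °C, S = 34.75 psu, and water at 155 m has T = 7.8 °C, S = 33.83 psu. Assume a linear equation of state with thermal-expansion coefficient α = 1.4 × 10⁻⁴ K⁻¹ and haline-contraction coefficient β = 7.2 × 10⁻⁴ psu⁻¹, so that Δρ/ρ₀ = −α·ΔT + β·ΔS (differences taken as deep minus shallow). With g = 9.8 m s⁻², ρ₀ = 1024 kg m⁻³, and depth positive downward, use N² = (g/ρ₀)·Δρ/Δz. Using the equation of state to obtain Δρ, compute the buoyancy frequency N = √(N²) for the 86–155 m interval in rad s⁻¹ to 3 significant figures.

5.76 × 10⁻³ rad s⁻¹

ΔT = -6.4 K, ΔS = -0.92 psu (deep − shallow).
Δρ/ρ₀ = −αΔT + βΔS = 8.96 × 10⁻⁴ − 6.624 × 10⁻⁴ = 2.336 × 10⁻⁴, so Δρ ≈ 0.2392 kg m⁻³.
N² = (g/ρ₀)·Δρ/Δz = g·(Δρ/ρ₀)/Δz = 9.8 × 2.336 × 10⁻⁴ / 69 = 3.3178 × 10⁻⁵ s⁻².
N = √(3.3178 × 10⁻⁵) = 5.7600 × 10⁻³ rad s⁻¹ ≈ 5.76 × 10⁻³ rad s⁻¹.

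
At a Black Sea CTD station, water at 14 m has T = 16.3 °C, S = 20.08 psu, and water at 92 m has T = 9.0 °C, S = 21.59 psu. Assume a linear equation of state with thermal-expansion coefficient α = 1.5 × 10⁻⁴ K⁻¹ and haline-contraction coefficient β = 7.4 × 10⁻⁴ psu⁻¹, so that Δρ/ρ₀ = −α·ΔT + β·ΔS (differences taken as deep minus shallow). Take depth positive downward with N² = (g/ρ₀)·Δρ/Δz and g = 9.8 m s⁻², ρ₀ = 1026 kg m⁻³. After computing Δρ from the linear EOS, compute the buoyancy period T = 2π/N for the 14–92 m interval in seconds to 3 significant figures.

ΔT = -7.3 K, ΔS = +1.51 psu (deep − shallow).
Δρ/ρ₀ = −αΔT + βΔS = 1.095 × 10⁻³ + 1.1174 × 10⁻³ = 2.2124 × 10⁻³, so Δρ ≈ 2.270 kg m⁻³.
N² = (g/ρ₀)·Δρ/Δz = g·(Δρ/ρ₀)/Δz = 9.8 × 2.2124 × 10⁻³ / 78 = 2.7797 × 10⁻⁴ s⁻².
N = √(2.7797 × 10⁻⁴) = 0.016672 rad s⁻¹ → T = 2π/N = 376.87 s ≈ 377 s.

377 s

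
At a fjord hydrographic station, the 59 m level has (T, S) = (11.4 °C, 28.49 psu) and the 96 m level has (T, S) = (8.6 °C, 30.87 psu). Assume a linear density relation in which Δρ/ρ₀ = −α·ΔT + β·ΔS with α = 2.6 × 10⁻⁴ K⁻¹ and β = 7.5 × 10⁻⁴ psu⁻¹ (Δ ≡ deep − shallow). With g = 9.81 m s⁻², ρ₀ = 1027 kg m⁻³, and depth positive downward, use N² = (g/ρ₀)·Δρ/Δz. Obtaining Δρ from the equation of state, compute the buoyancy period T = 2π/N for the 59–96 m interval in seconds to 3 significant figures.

ΔT = -2.8 K, ΔS = +2.38 psu (deep − shallow).
Δρ/ρ₀ = −αΔT + βΔS = 7.28 × 10⁻⁴ + 1.785 × 10⁻³ = 2.513 × 10⁻³, so Δρ ≈ 2.581 kg m⁻³.
N² = (g/ρ₀)·Δρ/Δz = g·(Δρ/ρ₀)/Δz = 9.81 × 2.513 × 10⁻³ / 37 = 6.6628 × 10⁻⁴ s⁻².
N = √(6.6628 × 10⁻⁴) = 0.025812 rad s⁻¹ → T = 2π/N = 243.42 s ≈ 243 s.

243 s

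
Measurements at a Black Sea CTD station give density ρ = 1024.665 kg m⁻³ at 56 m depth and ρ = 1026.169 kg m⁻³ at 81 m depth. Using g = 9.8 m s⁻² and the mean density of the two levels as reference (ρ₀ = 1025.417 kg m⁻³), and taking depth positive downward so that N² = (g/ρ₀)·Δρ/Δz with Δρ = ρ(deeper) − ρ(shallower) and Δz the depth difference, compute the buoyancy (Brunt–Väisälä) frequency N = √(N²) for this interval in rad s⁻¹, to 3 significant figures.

0.0240 rad s⁻¹

Δρ = 1026.169 − 1024.665 = 1.504 kg m⁻³ over Δz = 81 − 56 = 25 m.
N² = (9.8/1025.417) × (1.504/25) = 5.7495 × 10⁻⁴ s⁻².
N = √(5.7495 × 10⁻⁴) = 0.023978 rad s⁻¹ ≈ 0.0240 rad s⁻¹.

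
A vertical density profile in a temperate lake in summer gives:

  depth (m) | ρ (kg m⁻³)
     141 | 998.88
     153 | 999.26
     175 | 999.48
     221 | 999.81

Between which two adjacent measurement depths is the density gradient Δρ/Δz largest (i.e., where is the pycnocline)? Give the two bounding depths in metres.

141–153 m

Compute the density gradient over each adjacent pair:
  141–153 m: Δρ/Δz = 0.38/12 = 0.032 kg m⁻⁴
  153–175 m: Δρ/Δz = 0.22/22 = 0.010 kg m⁻⁴
  175–221 m: Δρ/Δz = 0.33/46 = 7.2 × 10⁻³ kg m⁻⁴
The largest gradient is in the 141–153 m interval — the pycnocline.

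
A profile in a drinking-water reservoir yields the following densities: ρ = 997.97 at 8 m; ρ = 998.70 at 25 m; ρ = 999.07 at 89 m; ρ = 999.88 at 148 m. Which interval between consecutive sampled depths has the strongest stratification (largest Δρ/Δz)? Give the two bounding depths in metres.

Compute the density gradient over each adjacent pair:
  8–25 m: Δρ/Δz = 0.73/17 = 0.043 kg m⁻⁴
  25–89 m: Δρ/Δz = 0.37/64 = 5.8 × 10⁻³ kg m⁻⁴
  89–148 m: Δρ/Δz = 0.81/59 = 0.014 kg m⁻⁴
The largest gradient is in the 8–25 m interval — the pycnocline.

8–25 m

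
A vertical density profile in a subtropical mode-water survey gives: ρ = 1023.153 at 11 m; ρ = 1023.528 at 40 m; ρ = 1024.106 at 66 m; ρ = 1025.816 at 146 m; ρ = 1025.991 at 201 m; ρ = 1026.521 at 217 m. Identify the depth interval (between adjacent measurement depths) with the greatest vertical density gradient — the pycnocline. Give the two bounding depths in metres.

201–217 m

Compute the density gradient over each adjacent pair:
  11–40 m: Δρ/Δz = 0.375/29 = 0.013 kg m⁻⁴
  40–66 m: Δρ/Δz = 0.578/26 = 0.022 kg m⁻⁴
  66–146 m: Δρ/Δz = 1.710/80 = 0.021 kg m⁻⁴
  146–201 m: Δρ/Δz = 0.175/55 = 3.2 × 10⁻³ kg m⁻⁴
  201–217 m: Δρ/Δz = 0.530/16 = 0.033 kg m⁻⁴
The largest gradient is in the 201–217 m interval — the pycnocline.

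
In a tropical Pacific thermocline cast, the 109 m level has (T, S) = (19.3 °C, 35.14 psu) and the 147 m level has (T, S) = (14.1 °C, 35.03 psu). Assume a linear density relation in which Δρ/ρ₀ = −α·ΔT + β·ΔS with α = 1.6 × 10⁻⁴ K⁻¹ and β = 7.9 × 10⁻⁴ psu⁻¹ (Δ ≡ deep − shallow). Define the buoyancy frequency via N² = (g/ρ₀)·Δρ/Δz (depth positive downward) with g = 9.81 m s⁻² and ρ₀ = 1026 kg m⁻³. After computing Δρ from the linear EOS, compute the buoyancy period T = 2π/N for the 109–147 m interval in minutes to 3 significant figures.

ΔT = -5.2 K, ΔS = -0.11 psu (deep − shallow).
Δρ/ρ₀ = −αΔT + βΔS = 8.32 × 10⁻⁴ − 8.69 × 10⁻⁵ = 7.451 × 10⁻⁴, so Δρ ≈ 0.7645 kg m⁻³.
N² = (g/ρ₀)·Δρ/Δz = g·(Δρ/ρ₀)/Δz = 9.81 × 7.451 × 10⁻⁴ / 38 = 1.9235 × 10⁻⁴ s⁻².
N = √(1.9235 × 10⁻⁴) = 0.013869 rad s⁻¹ → T = 2π/N = 453.04 s = 7.5507 min ≈ 7.55 min.

7.55 min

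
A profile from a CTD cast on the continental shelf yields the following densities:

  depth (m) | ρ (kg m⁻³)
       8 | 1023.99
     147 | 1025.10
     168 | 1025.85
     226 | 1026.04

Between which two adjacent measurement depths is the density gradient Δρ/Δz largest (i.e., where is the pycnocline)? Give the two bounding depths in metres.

147–168 m

Compute the density gradient over each adjacent pair:
  8–147 m: Δρ/Δz = 1.11/139 = 8.0 × 10⁻³ kg m⁻⁴
  147–168 m: Δρ/Δz = 0.75/21 = 0.036 kg m⁻⁴
  168–226 m: Δρ/Δz = 0.19/58 = 3.3 × 10⁻³ kg m⁻⁴
The largest gradient is in the 147–168 m interval — the pycnocline.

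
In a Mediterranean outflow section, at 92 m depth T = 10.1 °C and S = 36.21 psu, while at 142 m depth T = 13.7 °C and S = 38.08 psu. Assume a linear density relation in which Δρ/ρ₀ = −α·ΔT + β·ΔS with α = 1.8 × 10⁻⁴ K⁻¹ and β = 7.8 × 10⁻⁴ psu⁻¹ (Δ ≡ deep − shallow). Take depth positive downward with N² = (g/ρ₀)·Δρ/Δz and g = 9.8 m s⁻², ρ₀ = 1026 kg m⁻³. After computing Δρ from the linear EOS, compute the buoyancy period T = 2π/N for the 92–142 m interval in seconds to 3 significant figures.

498 s

ΔT = +3.6 K, ΔS = +1.87 psu (deep − shallow).
Δρ/ρ₀ = −αΔT + βΔS = -6.48 × 10⁻⁴ + 1.4586 × 10⁻³ = 8.106 × 10⁻⁴, so Δρ ≈ 0.8317 kg m⁻³.
N² = (g/ρ₀)·Δρ/Δz = g·(Δρ/ρ₀)/Δz = 9.8 × 8.106 × 10⁻⁴ / 50 = 1.5888 × 10⁻⁴ s⁻².
N = √(1.5888 × 10⁻⁴) = 0.012605 rad s⁻¹ → T = 2π/N = 498.47 s ≈ 498 s.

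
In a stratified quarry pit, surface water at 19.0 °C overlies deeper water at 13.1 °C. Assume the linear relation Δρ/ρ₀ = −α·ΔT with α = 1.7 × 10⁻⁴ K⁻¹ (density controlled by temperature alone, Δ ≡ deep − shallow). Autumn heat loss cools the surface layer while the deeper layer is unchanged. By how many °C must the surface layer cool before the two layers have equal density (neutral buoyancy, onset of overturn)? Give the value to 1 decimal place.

With temperature the only control, equal density requires T_surf′ = T_deep.
T_surf′ = 13.1 °C.
Cooling required: 19.0 − 13.1 = 5.9 °C.

5.9 °C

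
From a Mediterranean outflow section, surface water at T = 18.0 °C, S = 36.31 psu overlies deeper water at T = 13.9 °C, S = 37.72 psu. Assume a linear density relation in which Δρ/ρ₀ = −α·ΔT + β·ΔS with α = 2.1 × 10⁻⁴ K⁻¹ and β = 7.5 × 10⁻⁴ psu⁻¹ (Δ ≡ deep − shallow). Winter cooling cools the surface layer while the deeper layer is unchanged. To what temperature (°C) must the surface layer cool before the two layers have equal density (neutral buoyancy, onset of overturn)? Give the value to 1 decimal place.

Neutral buoyancy requires Δρ = 0, i.e. −α(T_deep − T_surf′) + β(S_deep − S_surf) = 0.
T_surf′ = T_deep − (β/α)·ΔS = 13.9 − (7.5 × 10⁻⁴/2.1 × 10⁻⁴)·(+1.41) = 8.864 °C.
Cooling required: 18.0 − (8.864) = 9.136 °C.

8.9 °C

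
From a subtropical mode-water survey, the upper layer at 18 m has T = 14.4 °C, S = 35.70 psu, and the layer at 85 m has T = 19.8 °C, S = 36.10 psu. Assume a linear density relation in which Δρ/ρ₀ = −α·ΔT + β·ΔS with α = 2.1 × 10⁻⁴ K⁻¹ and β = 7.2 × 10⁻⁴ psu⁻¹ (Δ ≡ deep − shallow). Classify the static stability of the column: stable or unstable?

unstable

ΔT = 19.8 − 14.4 = +5.4 K and ΔS = 36.10 − 35.70 = +0.40 psu (deep − shallow).
−αΔT = -1.134 × 10⁻³; βΔS = 2.88 × 10⁻⁴; sum Δρ/ρ₀ = -8.46 × 10⁻⁴.
Δρ/ρ₀ < 0, so Δρ < 0: deeper water is lighter → statically unstable; the column would overturn.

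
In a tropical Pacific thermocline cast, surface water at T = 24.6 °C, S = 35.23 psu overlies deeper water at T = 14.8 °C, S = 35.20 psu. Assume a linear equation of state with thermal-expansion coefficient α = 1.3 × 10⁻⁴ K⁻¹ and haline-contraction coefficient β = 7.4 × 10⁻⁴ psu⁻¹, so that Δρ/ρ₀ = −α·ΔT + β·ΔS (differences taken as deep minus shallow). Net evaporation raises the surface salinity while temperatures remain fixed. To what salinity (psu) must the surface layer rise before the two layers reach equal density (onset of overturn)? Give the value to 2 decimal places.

Neutral buoyancy requires −α(T_deep − T_surf) + β(S_deep − S_surf′) = 0.
S_surf′ = S_deep − (α/β)·ΔT = 35.20 − (1.3 × 10⁻⁴/7.4 × 10⁻⁴)·(-9.8) = 36.9216 psu.
Increase required: 36.9216 − 35.23 = 1.6916 psu.

36.92 psu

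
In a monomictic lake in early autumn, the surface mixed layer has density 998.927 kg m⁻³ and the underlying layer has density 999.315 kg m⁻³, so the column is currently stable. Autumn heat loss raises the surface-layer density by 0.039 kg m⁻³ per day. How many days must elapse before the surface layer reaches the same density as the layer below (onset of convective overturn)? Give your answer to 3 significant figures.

9.95 days

Density deficit of the surface layer: 999.315 − 998.927 = 0.388 kg m⁻³.
Required change = 0.388 / 0.039 = 9.95 days.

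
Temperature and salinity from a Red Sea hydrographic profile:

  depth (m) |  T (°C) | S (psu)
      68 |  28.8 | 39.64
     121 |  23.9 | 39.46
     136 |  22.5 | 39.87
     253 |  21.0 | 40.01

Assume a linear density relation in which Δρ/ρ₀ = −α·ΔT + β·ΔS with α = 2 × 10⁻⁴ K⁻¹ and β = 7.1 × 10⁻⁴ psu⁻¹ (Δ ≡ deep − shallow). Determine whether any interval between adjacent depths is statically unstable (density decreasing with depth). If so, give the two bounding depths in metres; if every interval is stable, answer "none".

Evaluate Δρ/ρ₀ = −αΔT + βΔS across each adjacent pair:
  68–121 m: −αΔT+βΔS = −(2 × 10⁻⁴)(-4.9)+(7.1 × 10⁻⁴)(-0.18) = 8.5 × 10⁻⁴ → stable
  121–136 m: −αΔT+βΔS = −(2 × 10⁻⁴)(-1.4)+(7.1 × 10⁻⁴)(+0.41) = 5.7 × 10⁻⁴ → stable
  136–253 m: −αΔT+βΔS = −(2 × 10⁻⁴)(-1.5)+(7.1 × 10⁻⁴)(+0.14) = 4.0 × 10⁻⁴ → stable
Every interval has Δρ > 0: the column is stably stratified throughout.

none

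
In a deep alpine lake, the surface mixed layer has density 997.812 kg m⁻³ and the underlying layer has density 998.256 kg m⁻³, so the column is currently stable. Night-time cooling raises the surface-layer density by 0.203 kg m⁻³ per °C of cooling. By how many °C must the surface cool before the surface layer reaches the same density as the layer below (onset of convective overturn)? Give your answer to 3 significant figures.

Density deficit of the surface layer: 998.256 − 997.812 = 0.444 kg m⁻³.
Required change = 0.444 / 0.203 = 2.19 °C.

2.19 °C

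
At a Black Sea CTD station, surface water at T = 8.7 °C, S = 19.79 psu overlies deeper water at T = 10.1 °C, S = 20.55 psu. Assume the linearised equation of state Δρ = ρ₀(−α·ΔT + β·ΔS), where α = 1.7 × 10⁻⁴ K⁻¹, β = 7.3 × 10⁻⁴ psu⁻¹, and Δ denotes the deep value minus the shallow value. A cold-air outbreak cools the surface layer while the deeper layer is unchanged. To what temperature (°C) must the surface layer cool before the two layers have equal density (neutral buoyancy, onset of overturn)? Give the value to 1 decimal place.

6.8 °C

Neutral buoyancy requires Δρ = 0, i.e. −α(T_deep − T_surf′) + β(S_deep − S_surf) = 0.
T_surf′ = T_deep − (β/α)·ΔS = 10.1 − (7.3 × 10⁻⁴/1.7 × 10⁻⁴)·(+0.76) = 6.836 °C.
Cooling required: 8.7 − (6.836) = 1.864 °C.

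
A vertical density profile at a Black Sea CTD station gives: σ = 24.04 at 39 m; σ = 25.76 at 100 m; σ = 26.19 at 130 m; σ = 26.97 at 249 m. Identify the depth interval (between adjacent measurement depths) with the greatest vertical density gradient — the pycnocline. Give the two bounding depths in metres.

Compute the density gradient over each adjacent pair:
  39–100 m: Δρ/Δz = 1.72/61 = 0.028 kg m⁻⁴
  100–130 m: Δρ/Δz = 0.43/30 = 0.014 kg m⁻⁴
  130–249 m: Δρ/Δz = 0.78/119 = 6.6 × 10⁻³ kg m⁻⁴
The largest gradient is in the 39–100 m interval — the pycnocline.

39–100 m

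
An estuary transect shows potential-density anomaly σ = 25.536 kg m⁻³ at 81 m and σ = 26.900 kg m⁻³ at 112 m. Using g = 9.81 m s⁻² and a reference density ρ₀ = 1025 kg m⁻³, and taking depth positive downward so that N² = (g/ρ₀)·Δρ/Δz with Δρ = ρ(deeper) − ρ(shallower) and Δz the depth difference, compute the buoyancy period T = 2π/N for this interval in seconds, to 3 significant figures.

Δρ = 1026.900 − 1025.536 = 1.364 kg m⁻³ over Δz = 112 − 81 = 31 m.
N² = (9.81/1025) × (1.364/31) = 4.2111 × 10⁻⁴ s⁻².
N = √(4.2111 × 10⁻⁴) = 0.020521 rad s⁻¹, so T = 2π/N = 306.18 s ≈ 306 s.

306 s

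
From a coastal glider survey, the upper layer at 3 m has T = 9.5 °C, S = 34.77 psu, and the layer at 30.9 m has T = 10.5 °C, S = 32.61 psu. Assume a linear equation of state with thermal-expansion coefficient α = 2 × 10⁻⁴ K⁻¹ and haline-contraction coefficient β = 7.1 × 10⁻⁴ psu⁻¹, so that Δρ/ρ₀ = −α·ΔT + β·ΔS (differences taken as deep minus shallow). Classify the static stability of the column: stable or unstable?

ΔT = 10.5 − 9.5 = +1.0 K and ΔS = 32.61 − 34.77 = -2.16 psu (deep − shallow).
−αΔT = -2.00 × 10⁻⁴; βΔS = -1.5336 × 10⁻³; sum Δρ/ρ₀ = -1.7336 × 10⁻³.
Δρ/ρ₀ < 0, so Δρ < 0: deeper water is lighter → statically unstable; the column would overturn.

unstable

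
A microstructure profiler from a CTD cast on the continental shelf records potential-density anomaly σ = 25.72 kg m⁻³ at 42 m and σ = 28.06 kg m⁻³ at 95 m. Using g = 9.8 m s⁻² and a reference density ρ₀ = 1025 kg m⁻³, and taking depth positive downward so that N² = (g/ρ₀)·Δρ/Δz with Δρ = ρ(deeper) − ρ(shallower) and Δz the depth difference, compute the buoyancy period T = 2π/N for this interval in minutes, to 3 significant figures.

Δρ = 1028.06 − 1025.72 = 2.34 kg m⁻³ over Δz = 95 − 42 = 53 m.
N² = (9.8/1025) × (2.34/53) = 4.2213 × 10⁻⁴ s⁻².
N = √(4.2213 × 10⁻⁴) = 0.020546 rad s⁻¹, so T = 2π/N = 305.81 s = 5.0968 min ≈ 5.10 min.

5.10 min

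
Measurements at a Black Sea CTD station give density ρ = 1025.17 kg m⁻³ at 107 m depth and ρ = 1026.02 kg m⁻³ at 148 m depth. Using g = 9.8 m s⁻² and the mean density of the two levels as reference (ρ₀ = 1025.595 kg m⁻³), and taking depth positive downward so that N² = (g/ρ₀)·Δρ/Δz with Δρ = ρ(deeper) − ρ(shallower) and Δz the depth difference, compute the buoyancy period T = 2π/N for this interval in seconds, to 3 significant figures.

Δρ = 1026.02 − 1025.17 = 0.85 kg m⁻³ over Δz = 148 − 107 = 41 m.
N² = (9.8/1025.595) × (0.85/41) = 1.9810 × 10⁻⁴ s⁻².
N = √(1.9810 × 10⁻⁴) = 0.014075 rad s⁻¹, so T = 2π/N = 446.41 s ≈ 446 s.

446 s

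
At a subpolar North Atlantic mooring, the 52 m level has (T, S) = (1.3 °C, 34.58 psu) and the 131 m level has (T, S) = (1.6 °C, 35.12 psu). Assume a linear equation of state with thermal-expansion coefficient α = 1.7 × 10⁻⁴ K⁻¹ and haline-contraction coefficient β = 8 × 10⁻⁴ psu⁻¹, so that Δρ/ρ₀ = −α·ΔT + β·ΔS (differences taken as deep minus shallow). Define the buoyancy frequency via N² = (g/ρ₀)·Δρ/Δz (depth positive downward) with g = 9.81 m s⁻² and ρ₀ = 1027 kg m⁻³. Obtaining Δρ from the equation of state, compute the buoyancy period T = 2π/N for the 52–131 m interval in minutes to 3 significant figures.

15.2 min

ΔT = +0.3 K, ΔS = +0.54 psu (deep − shallow).
Δρ/ρ₀ = −αΔT + βΔS = -5.10 × 10⁻⁵ + 4.32 × 10⁻⁴ = 3.81 × 10⁻⁴, so Δρ ≈ 0.3913 kg m⁻³.
N² = (g/ρ₀)·Δρ/Δz = g·(Δρ/ρ₀)/Δz = 9.81 × 3.81 × 10⁻⁴ / 79 = 4.7312 × 10⁻⁵ s⁻².
N = √(4.7312 × 10⁻⁵) = 6.8784 × 10⁻³ rad s⁻¹ → T = 2π/N = 913.47 s = 15.225 min ≈ 15.2 min.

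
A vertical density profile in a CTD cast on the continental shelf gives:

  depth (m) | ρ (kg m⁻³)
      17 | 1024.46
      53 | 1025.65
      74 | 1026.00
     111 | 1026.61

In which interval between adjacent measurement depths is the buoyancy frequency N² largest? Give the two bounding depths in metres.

17–53 m

Compute the density gradient over each adjacent pair:
  17–53 m: Δρ/Δz = 1.19/36 = 0.033 kg m⁻⁴
  53–74 m: Δρ/Δz = 0.35/21 = 0.017 kg m⁻⁴
  74–111 m: Δρ/Δz = 0.61/37 = 0.016 kg m⁻⁴
The largest gradient is in the 17–53 m interval — the pycnocline.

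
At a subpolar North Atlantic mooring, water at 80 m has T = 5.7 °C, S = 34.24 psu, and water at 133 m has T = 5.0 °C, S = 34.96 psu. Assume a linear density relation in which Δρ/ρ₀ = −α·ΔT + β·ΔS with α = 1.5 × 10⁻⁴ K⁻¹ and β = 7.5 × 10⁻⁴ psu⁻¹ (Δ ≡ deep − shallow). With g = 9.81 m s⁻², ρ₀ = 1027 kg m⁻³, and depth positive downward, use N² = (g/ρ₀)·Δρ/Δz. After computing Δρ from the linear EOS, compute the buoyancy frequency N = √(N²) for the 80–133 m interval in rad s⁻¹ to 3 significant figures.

ΔT = -0.7 K, ΔS = +0.72 psu (deep − shallow).
Δρ/ρ₀ = −αΔT + βΔS = 1.05 × 10⁻⁴ + 5.40 × 10⁻⁴ = 6.45 × 10⁻⁴, so Δρ ≈ 0.6624 kg m⁻³.
N² = (g/ρ₀)·Δρ/Δz = g·(Δρ/ρ₀)/Δz = 9.81 × 6.45 × 10⁻⁴ / 53 = 1.1939 × 10⁻⁴ s⁻².
N = √(1.1939 × 10⁻⁴) = 0.010927 rad s⁻¹ ≈ 0.0109 rad s⁻¹.

0.0109 rad s⁻¹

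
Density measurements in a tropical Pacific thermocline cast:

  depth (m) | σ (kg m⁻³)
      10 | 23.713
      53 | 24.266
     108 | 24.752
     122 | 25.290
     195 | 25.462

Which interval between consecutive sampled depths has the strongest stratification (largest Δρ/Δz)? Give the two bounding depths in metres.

Compute the density gradient over each adjacent pair:
  10–53 m: Δρ/Δz = 0.553/43 = 0.013 kg m⁻⁴
  53–108 m: Δρ/Δz = 0.486/55 = 8.8 × 10⁻³ kg m⁻⁴
  108–122 m: Δρ/Δz = 0.538/14 = 0.038 kg m⁻⁴
  122–195 m: Δρ/Δz = 0.172/73 = 2.4 × 10⁻³ kg m⁻⁴
The largest gradient is in the 108–122 m interval — the pycnocline.

108–122 m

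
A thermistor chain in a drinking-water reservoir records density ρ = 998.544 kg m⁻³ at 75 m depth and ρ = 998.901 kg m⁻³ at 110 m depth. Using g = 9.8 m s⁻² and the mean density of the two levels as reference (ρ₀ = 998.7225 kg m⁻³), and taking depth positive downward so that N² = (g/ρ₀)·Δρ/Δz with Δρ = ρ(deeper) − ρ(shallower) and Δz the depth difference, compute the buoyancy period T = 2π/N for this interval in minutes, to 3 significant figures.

10.5 min

Δρ = 998.901 − 998.544 = 0.357 kg m⁻³ over Δz = 110 − 75 = 35 m.
N² = (9.8/998.7225) × (0.357/35) = 1.0009 × 10⁻⁴ s⁻².
N = √(1.0009 × 10⁻⁴) = 0.010004 rad s⁻¹, so T = 2π/N = 628.07 s = 10.468 min ≈ 10.5 min.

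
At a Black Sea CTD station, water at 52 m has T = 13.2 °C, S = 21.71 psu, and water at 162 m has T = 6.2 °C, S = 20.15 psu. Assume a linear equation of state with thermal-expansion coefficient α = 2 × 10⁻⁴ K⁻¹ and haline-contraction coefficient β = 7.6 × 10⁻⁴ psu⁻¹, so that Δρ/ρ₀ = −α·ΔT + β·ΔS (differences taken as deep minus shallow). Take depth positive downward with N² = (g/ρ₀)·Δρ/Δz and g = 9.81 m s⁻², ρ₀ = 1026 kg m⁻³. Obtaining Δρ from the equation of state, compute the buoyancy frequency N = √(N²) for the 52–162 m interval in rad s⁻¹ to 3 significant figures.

ΔT = -7.0 K, ΔS = -1.56 psu (deep − shallow).
Δρ/ρ₀ = −αΔT + βΔS = 1.40 × 10⁻³ − 1.1856 × 10⁻³ = 2.144 × 10⁻⁴, so Δρ ≈ 0.2200 kg m⁻³.
N² = (g/ρ₀)·Δρ/Δz = g·(Δρ/ρ₀)/Δz = 9.81 × 2.144 × 10⁻⁴ / 110 = 1.9121 × 10⁻⁵ s⁻².
N = √(1.9121 × 10⁻⁵) = 4.3728 × 10⁻³ rad s⁻¹ ≈ 4.37 × 10⁻³ rad s⁻¹.

4.37 × 10⁻³ rad s⁻¹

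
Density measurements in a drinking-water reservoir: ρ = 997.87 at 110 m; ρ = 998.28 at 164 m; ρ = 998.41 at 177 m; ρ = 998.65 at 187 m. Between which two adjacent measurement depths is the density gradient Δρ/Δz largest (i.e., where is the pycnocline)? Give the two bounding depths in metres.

Compute the density gradient over each adjacent pair:
  110–164 m: Δρ/Δz = 0.41/54 = 7.6 × 10⁻³ kg m⁻⁴
  164–177 m: Δρ/Δz = 0.13/13 = 0.010 kg m⁻⁴
  177–187 m: Δρ/Δz = 0.24/10 = 0.024 kg m⁻⁴
The largest gradient is in the 177–187 m interval — the pycnocline.

177–187 m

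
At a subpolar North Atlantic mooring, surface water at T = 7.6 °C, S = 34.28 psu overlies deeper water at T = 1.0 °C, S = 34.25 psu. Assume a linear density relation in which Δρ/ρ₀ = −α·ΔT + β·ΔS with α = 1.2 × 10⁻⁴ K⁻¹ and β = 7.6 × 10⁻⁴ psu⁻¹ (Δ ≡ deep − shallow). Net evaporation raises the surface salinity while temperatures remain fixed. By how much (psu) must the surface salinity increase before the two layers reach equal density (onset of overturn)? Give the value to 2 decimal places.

1.01 psu

Neutral buoyancy requires −α(T_deep − T_surf) + β(S_deep − S_surf′) = 0.
S_surf′ = S_deep − (α/β)·ΔT = 34.25 − (1.2 × 10⁻⁴/7.6 × 10⁻⁴)·(-6.6) = 35.2921 psu.
Increase required: 35.2921 − 34.28 = 1.0121 psu.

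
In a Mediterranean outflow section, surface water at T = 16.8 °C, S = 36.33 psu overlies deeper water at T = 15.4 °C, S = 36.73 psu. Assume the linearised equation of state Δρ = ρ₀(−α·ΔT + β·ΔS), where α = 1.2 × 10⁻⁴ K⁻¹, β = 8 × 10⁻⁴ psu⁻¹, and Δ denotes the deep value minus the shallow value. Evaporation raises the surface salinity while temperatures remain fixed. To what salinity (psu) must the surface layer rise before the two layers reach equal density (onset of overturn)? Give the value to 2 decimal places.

36.94 psu

Neutral buoyancy requires −α(T_deep − T_surf) + β(S_deep − S_surf′) = 0.
S_surf′ = S_deep − (α/β)·ΔT = 36.73 − (1.2 × 10⁻⁴/8 × 10⁻⁴)·(-1.4) = 36.9400 psu.
Increase required: 36.9400 − 36.33 = 0.6100 psu.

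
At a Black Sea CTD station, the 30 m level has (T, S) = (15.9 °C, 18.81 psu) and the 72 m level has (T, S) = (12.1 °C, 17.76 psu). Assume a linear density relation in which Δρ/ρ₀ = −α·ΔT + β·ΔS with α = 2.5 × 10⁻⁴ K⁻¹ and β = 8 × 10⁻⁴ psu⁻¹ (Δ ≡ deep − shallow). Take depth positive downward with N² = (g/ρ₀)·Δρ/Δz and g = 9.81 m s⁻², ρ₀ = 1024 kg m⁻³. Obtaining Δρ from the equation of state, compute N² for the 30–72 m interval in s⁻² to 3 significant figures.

2.57 × 10⁻⁵ s⁻²

ΔT = -3.8 K, ΔS = -1.05 psu (deep − shallow).
Δρ/ρ₀ = −αΔT + βΔS = 9.50 × 10⁻⁴ − 8.40 × 10⁻⁴ = 1.10 × 10⁻⁴, so Δρ ≈ 0.1126 kg m⁻³.
N² = (g/ρ₀)·Δρ/Δz = g·(Δρ/ρ₀)/Δz = 9.81 × 1.10 × 10⁻⁴ / 42 = 2.5693 × 10⁻⁵ s⁻² ≈ 2.57 × 10⁻⁵ s⁻².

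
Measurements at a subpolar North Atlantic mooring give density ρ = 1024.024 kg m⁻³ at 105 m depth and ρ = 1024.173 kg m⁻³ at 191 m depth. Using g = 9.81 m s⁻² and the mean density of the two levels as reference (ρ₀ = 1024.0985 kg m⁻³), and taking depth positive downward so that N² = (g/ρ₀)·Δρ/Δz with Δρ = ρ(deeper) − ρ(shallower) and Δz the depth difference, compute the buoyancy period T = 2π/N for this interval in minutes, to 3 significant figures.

25.7 min

Δρ = 1024.173 − 1024.024 = 0.149 kg m⁻³ over Δz = 191 − 105 = 86 m.
N² = (9.81/1024.0985) × (0.149/86) = 1.6596 × 10⁻⁵ s⁻².
N = √(1.6596 × 10⁻⁵) = 4.0738 × 10⁻³ rad s⁻¹, so T = 2π/N = 1.5423 × 10³ s = 25.705 min ≈ 25.7 min.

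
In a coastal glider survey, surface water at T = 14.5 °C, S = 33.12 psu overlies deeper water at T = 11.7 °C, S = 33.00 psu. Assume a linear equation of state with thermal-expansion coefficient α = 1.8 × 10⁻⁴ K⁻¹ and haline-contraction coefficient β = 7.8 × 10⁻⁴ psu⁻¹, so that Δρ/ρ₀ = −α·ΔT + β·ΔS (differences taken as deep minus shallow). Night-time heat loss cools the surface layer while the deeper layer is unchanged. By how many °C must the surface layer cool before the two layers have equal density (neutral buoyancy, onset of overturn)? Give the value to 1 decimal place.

2.3 °C

Neutral buoyancy requires Δρ = 0, i.e. −α(T_deep − T_surf′) + β(S_deep − S_surf) = 0.
T_surf′ = T_deep − (β/α)·ΔS = 11.7 − (7.8 × 10⁻⁴/1.8 × 10⁻⁴)·(-0.12) = 12.220 °C.
Cooling required: 14.5 − (12.220) = 2.280 °C.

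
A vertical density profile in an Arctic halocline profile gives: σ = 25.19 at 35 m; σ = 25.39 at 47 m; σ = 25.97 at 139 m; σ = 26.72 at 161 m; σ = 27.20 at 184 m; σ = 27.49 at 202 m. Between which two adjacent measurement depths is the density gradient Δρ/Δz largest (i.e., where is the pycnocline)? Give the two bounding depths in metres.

Compute the density gradient over each adjacent pair:
  35–47 m: Δρ/Δz = 0.20/12 = 0.017 kg m⁻⁴
  47–139 m: Δρ/Δz = 0.58/92 = 6.3 × 10⁻³ kg m⁻⁴
  139–161 m: Δρ/Δz = 0.75/22 = 0.034 kg m⁻⁴
  161–184 m: Δρ/Δz = 0.48/23 = 0.021 kg m⁻⁴
  184–202 m: Δρ/Δz = 0.29/18 = 0.016 kg m⁻⁴
The largest gradient is in the 139–161 m interval — the pycnocline.

139–161 m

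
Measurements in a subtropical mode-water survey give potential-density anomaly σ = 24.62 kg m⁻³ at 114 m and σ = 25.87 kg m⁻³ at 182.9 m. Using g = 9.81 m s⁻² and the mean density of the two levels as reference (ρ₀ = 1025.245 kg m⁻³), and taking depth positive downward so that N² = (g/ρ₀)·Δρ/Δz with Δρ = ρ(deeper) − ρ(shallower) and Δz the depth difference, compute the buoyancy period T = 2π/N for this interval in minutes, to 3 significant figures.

Δρ = 1025.87 − 1024.62 = 1.25 kg m⁻³ over Δz = 182.9 − 114 = 68.9 m.
N² = (9.81/1025.245) × (1.25/68.9) = 1.7359 × 10⁻⁴ s⁻².
N = √(1.7359 × 10⁻⁴) = 0.013175 rad s⁻¹, so T = 2π/N = 476.90 s = 7.9483 min ≈ 7.95 min.
N² > 0, so the interval is statically stable.

7.95 min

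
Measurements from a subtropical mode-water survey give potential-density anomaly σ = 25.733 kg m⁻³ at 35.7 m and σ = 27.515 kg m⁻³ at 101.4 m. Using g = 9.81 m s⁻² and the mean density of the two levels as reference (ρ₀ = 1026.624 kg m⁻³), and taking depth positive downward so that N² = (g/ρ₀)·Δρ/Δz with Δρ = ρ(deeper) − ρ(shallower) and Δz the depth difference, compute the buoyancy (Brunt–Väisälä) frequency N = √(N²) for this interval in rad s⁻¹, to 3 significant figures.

Δρ = 1027.515 − 1025.733 = 1.782 kg m⁻³ over Δz = 101.4 − 35.7 = 65.7 m.
N² = (9.81/1026.624) × (1.782/65.7) = 2.5918 × 10⁻⁴ s⁻².
N = √(2.5918 × 10⁻⁴) = 0.016099 rad s⁻¹ ≈ 0.0161 rad s⁻¹.

0.0161 rad s⁻¹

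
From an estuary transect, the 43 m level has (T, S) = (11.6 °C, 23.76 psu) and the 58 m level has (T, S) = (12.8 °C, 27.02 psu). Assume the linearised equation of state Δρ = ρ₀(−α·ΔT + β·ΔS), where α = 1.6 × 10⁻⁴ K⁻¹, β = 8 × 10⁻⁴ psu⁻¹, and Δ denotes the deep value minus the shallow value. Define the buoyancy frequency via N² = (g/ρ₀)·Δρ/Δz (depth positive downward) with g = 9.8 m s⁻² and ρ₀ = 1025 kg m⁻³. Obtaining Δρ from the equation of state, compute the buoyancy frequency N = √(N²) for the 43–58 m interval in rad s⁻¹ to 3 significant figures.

0.0397 rad s⁻¹

ΔT = +1.2 K, ΔS = +3.26 psu (deep − shallow).
Δρ/ρ₀ = −αΔT + βΔS = -1.92 × 10⁻⁴ + 2.608 × 10⁻³ = 2.416 × 10⁻³, so Δρ ≈ 2.476 kg m⁻³.
N² = (g/ρ₀)·Δρ/Δz = g·(Δρ/ρ₀)/Δz = 9.8 × 2.416 × 10⁻³ / 15 = 1.5785 × 10⁻³ s⁻².
N = √(1.5785 × 10⁻³) = 0.039730 rad s⁻¹ ≈ 0.0397 rad s⁻¹.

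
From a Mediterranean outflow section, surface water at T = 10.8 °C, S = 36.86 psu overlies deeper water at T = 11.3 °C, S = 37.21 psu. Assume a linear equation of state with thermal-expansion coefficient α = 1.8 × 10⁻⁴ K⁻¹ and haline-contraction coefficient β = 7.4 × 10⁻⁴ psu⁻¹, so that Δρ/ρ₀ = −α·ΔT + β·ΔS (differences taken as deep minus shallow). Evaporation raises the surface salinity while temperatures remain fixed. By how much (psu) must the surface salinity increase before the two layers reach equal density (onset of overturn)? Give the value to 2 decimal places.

Neutral buoyancy requires −α(T_deep − T_surf) + β(S_deep − S_surf′) = 0.
S_surf′ = S_deep − (α/β)·ΔT = 37.21 − (1.8 × 10⁻⁴/7.4 × 10⁻⁴)·(+0.5) = 37.0884 psu.
Increase required: 37.0884 − 36.86 = 0.2284 psu.

0.23 psu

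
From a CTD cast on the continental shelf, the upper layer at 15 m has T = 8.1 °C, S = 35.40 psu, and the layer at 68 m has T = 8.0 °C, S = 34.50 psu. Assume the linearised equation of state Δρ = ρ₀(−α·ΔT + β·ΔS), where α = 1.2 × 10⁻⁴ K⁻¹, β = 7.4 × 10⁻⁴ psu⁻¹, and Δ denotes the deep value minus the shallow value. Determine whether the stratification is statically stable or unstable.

unstable

ΔT = 8.0 − 8.1 = -0.1 K and ΔS = 34.50 − 35.40 = -0.90 psu (deep − shallow).
−αΔT = 1.20 × 10⁻⁵; βΔS = -6.66 × 10⁻⁴; sum Δρ/ρ₀ = -6.54 × 10⁻⁴.
Δρ/ρ₀ < 0, so Δρ < 0: deeper water is lighter → statically unstable; the column would overturn.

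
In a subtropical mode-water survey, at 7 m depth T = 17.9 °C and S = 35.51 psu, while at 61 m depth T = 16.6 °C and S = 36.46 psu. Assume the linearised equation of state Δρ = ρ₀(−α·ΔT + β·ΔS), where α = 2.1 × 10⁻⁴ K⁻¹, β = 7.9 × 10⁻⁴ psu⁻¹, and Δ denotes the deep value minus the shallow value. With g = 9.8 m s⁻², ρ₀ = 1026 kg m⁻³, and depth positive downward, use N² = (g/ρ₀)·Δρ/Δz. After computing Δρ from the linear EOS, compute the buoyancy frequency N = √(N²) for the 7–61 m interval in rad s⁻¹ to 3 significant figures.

ΔT = -1.3 K, ΔS = +0.95 psu (deep − shallow).
Δρ/ρ₀ = −αΔT + βΔS = 2.73 × 10⁻⁴ + 7.505 × 10⁻⁴ = 1.0235 × 10⁻³, so Δρ ≈ 1.050 kg m⁻³.
N² = (g/ρ₀)·Δρ/Δz = g·(Δρ/ρ₀)/Δz = 9.8 × 1.0235 × 10⁻³ / 54 = 1.8575 × 10⁻⁴ s⁻².
N = √(1.8575 × 10⁻⁴) = 0.013629 rad s⁻¹ ≈ 0.0136 rad s⁻¹.

0.0136 rad s⁻¹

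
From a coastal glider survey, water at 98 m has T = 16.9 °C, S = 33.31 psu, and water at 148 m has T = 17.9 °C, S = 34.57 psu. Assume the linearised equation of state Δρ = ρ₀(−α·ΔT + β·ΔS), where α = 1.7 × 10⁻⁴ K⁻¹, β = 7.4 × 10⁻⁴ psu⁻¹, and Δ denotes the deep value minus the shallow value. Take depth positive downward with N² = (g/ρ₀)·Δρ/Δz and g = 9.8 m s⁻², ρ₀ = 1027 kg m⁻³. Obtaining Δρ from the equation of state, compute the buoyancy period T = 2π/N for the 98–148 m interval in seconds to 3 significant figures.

514 s

ΔT = +1.0 K, ΔS = +1.26 psu (deep − shallow).
Δρ/ρ₀ = −αΔT + βΔS = -1.70 × 10⁻⁴ + 9.324 × 10⁻⁴ = 7.624 × 10⁻⁴, so Δρ ≈ 0.7830 kg m⁻³.
N² = (g/ρ₀)·Δρ/Δz = g·(Δρ/ρ₀)/Δz = 9.8 × 7.624 × 10⁻⁴ / 50 = 1.4943 × 10⁻⁴ s⁻².
N = √(1.4943 × 10⁻⁴) = 0.012224 rad s⁻¹ → T = 2π/N = 514.00 s ≈ 514 s.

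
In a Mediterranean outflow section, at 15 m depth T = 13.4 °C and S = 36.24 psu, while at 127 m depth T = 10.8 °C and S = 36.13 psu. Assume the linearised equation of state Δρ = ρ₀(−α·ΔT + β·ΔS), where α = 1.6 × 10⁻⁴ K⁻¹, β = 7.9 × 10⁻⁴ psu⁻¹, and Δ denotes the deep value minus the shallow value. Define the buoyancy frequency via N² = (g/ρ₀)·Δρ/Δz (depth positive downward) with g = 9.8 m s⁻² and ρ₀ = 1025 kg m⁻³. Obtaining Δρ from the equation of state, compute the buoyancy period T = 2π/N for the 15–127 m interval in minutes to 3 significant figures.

19.5 min

ΔT = -2.6 K, ΔS = -0.11 psu (deep − shallow).
Δρ/ρ₀ = −αΔT + βΔS = 4.16 × 10⁻⁴ − 8.69 × 10⁻⁵ = 3.291 × 10⁻⁴, so Δρ ≈ 0.3373 kg m⁻³.
N² = (g/ρ₀)·Δρ/Δz = g·(Δρ/ρ₀)/Δz = 9.8 × 3.291 × 10⁻⁴ / 112 = 2.8796 × 10⁻⁵ s⁻².
N = √(2.8796 × 10⁻⁵) = 5.3662 × 10⁻³ rad s⁻¹ → T = 2π/N = 1.1709 × 10³ s = 19.515 min ≈ 19.5 min.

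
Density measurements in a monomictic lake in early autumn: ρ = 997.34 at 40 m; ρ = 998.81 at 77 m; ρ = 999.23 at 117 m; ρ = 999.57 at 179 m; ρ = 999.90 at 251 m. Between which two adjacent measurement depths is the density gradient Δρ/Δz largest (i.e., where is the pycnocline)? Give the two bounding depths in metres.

Compute the density gradient over each adjacent pair:
  40–77 m: Δρ/Δz = 1.47/37 = 0.040 kg m⁻⁴
  77–117 m: Δρ/Δz = 0.42/40 = 0.010 kg m⁻⁴
  117–179 m: Δρ/Δz = 0.34/62 = 5.5 × 10⁻³ kg m⁻⁴
  179–251 m: Δρ/Δz = 0.33/72 = 4.6 × 10⁻³ kg m⁻⁴
The largest gradient is in the 40–77 m interval — the pycnocline.

40–77 m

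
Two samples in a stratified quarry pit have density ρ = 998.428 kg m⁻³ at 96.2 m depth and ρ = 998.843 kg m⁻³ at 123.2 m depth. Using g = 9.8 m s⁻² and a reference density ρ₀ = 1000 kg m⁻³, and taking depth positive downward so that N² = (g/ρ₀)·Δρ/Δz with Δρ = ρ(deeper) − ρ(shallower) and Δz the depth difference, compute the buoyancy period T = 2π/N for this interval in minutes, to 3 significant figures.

8.53 min

Δρ = 998.843 − 998.428 = 0.415 kg m⁻³ over Δz = 123.2 − 96.2 = 27 m.
N² = (9.8/1000) × (0.415/27) = 1.5063 × 10⁻⁴ s⁻².
N = √(1.5063 × 10⁻⁴) = 0.012273 rad s⁻¹, so T = 2π/N = 511.95 s = 8.5325 min ≈ 8.53 min.
A positive N² confirms static stability across the interval.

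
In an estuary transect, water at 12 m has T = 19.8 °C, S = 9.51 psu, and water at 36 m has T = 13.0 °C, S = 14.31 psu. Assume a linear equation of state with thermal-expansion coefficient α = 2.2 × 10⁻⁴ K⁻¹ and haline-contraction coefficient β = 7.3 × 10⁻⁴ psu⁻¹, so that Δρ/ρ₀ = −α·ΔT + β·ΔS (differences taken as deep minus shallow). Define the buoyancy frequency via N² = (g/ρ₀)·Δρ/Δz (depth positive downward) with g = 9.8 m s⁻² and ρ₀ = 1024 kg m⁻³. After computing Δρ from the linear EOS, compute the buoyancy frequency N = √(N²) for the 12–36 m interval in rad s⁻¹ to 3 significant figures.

0.0452 rad s⁻¹

ΔT = -6.8 K, ΔS = +4.80 psu (deep − shallow).
Δρ/ρ₀ = −αΔT + βΔS = 1.496 × 10⁻³ + 3.504 × 10⁻³ = 5.00 × 10⁻³, so Δρ ≈ 5.120 kg m⁻³.
N² = (g/ρ₀)·Δρ/Δz = g·(Δρ/ρ₀)/Δz = 9.8 × 5.00 × 10⁻³ / 24 = 2.0417 × 10⁻³ s⁻².
N = √(2.0417 × 10⁻³) = 0.045185 rad s⁻¹ ≈ 0.0452 rad s⁻¹.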